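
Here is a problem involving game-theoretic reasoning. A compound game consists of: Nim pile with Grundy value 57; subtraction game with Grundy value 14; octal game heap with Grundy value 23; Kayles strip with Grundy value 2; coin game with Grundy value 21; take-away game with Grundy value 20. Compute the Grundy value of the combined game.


By the Sprague-Grundy theorem, the Grundy value of a sum of games is the XOR of individual Grundy values.
Nim pile: Grundy value = 57. Running XOR: 0 XOR 57 = 57
subtraction game: Grundy value = 14. Running XOR: 57 XOR 14 = 55
octal game heap: Grundy value = 23. Running XOR: 55 XOR 23 = 32
Kayles strip: Grundy value = 2. Running XOR: 32 XOR 2 = 34
coin game: Grundy value = 21. Running XOR: 34 XOR 21 = 55
take-away game: Grundy value = 20. Running XOR: 55 XOR 20 = 35
The combined Grundy value is 35.

35


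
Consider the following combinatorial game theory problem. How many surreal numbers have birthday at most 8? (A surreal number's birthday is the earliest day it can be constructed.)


Day 0: {|} = 0 is born. Count = 1.
Day n: the number of surreal numbers born by day n is 2^(n+1) - 1.
By day 0: 2^1 - 1 = 1
By day 1: 2^2 - 1 = 3
By day 2: 2^3 - 1 = 7
By day 3: 2^4 - 1 = 15
By day 4: 2^5 - 1 = 31
By day 5: 2^6 - 1 = 63
By day 6: 2^7 - 1 = 127
By day 7: 2^8 - 1 = 255
By day 8: 2^9 - 1 = 511
By day 8: 511 surreal numbers.

511


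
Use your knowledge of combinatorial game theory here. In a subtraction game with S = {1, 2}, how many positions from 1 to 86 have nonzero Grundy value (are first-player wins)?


Subtraction set S = {1, 2}, so G(n) = n mod 3.
G(n) = 0 when n is a multiple of 3.
Multiples of 3 in [1, 86]: 28
N-positions (nonzero Grundy) = 86 - 28 = 58

58


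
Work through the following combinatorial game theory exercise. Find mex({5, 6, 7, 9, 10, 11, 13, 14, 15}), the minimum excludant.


Set = {5, 6, 7, 9, 10, 11, 13, 14, 15}
0 is NOT in the set. This is the mex.
mex = 0

0


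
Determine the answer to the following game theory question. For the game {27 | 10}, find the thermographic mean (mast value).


Game = {27 | 10}, a switch {a | b} with numbers a > b.
Its thermograph has left wall a - t and right wall b + t, which meet at t = (a - b)/2, where both equal (a + b)/2. So the mast (mean value) is at (a + b)/2.
Mean = (27 + (10))/2 = 37/2 = 37/2

37/2


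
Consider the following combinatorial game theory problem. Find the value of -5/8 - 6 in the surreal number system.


x = -5/8, y = 6
Converting to common denominator: 8
x = -5/8, y = 48/8
x - y = -5/8 - 6 = -53/8

-53/8


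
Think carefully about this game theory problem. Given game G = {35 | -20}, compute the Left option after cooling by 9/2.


Original game: {35 | -20} (a switch {a | b} with a > b).
Cooling by t (for t below the temperature (a - b)/2 = 55/2) taxes each move by t: {a | b} cooled by t is {a - t | b + t}.
Cooling amount: t = 9/2
Cooled Left option: 35 - 9/2 = 61/2
Cooled Right option: -20 + 9/2 = -31/2
Cooled game: {61/2 | -31/2}
Left option = 61/2

61/2


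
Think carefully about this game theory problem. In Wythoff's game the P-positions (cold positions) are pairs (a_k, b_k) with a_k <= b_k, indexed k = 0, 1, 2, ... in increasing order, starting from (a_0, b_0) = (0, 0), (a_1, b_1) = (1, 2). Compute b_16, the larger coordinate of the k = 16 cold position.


By Wythoff's theorem, a_k = floor(k * phi) and b_k = floor(k * phi^2) = a_k + k, where phi = (1 + sqrt(5))/2 is the golden ratio.
phi = (1 + sqrt(5))/2 = 1.618034
phi^2 = phi + 1 = 2.618034
k = 16
k * phi^2 = 16 * 2.618034 = 41.888544
b_16 = floor(k * phi^2) = 41 (check: a_16 + k = 25 + 16 = 41)

41


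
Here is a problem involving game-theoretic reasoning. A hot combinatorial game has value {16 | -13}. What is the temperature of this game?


The game is {16 | -13}, a switch {a | b} with numbers a > b.
Cooling {a | b} by t gives {a - t | b + t}, which stops being hot when a - t = b + t, i.e. at t = (a - b)/2. So the temperature of a switch is (a - b)/2.
Temperature = (Left option - Right option) / 2
= (16 - (-13)) / 2
= 29 / 2
= 29/2

29/2


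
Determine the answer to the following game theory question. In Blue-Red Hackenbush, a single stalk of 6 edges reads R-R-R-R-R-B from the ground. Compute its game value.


Edges (from ground): R-R-R-R-R-B
By Berlekamp's sign-expansion rule, a Blue-Red Hackenbush stalk has the value of the surreal number whose sign sequence is the edge sequence with B -> + and R -> -.
Sign sequence: -----+
Trace the sign expansion in the surreal number tree, starting from 0:
Edge 1: R (sign -) -> bounds (-inf, 0), value = -1
Edge 2: R (sign -) -> bounds (-inf, -1), value = -2
Edge 3: R (sign -) -> bounds (-inf, -2), value = -3
Edge 4: R (sign -) -> bounds (-inf, -3), value = -4
Edge 5: R (sign -) -> bounds (-inf, -4), value = -5
Edge 6: B (sign +) -> bounds (-5, -4), value = -9/2
Game value = -9/2

-9/2


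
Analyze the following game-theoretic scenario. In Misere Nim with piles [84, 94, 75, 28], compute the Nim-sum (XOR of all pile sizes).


We need the XOR (exclusive or) of all pile sizes.
After XOR-ing pile 1 (size 84): 0 XOR 84 = 84
After XOR-ing pile 2 (size 94): 84 XOR 94 = 10
After XOR-ing pile 3 (size 75): 10 XOR 75 = 65
After XOR-ing pile 4 (size 28): 65 XOR 28 = 93
The Nim-value of this position is 93.

93


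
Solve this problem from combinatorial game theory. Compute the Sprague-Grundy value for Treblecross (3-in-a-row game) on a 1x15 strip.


Treblecross: place X on empty cells; 3-in-a-row wins.
Playing within two cells of an existing X lets the opponent win at once, so sensible play treats the cells i-2..i+2 around each X as dead. The player left with no safe cell loses, so this is a normal-play take-away game on strips of safe cells.
Placing X at cell i (0-indexed) of a strip of k safe cells leaves independent strips of sizes max(0, i-2) and max(0, k-i-3). Hence G(k) = mex{ G(max(0,i-2)) XOR G(max(0,k-i-3)) : 0 <= i < k }, with G(0) = 0.
G(1): splits (0,0):0^0=0 -> mex({0}) = 1
G(2): splits (0,0):0^0=0 -> mex({0}) = 1
G(3): splits (0,0):0^0=0 -> mex({0}) = 1
G(4): splits (0,1):0^1=1 (0,0):0^0=0 -> mex({0, 1}) = 2
G(5): splits (0,2):0^1=1 (0,1):0^1=1 (0,0):0^0=0 -> mex({0, 1}) = 2
G(6) = mex({1}) = 0
G(7) = mex({0, 1, 2}) = 3
G(8) = mex({0, 1, 2}) = 3
G(9) = mex({0, 2}) = 1
G(10) = mex({0, 2, 3}) = 1
G(11) = mex({0, 3}) = 1
G(12) = mex({1, 3}) = 0
G(13) = mex({0, 1, 2, 3}) = 4
G(14) = mex({0, 1, 2}) = 3
G(15) = mex({0, 1, 2}) = 3
Therefore G(15) = 3.

3


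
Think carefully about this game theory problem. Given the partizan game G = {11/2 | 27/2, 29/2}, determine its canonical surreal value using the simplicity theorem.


Left options: {11/2}, max = 11/2
Right options: {27/2, 29/2}, min = 27/2
All options are numbers and max(Left) < min(Right), so by the simplicity theorem the value is the simplest (earliest-born) number strictly between 11/2 and 27/2.
Integers 6 through 13 all lie strictly between 11/2 and 27/2.
Among integers, the simplest (lowest birthday = smallest |n|; 0 is born on day 0, +-n on day n) is 6.
No non-integer in the interval can be simpler: if x is a non-integer in the interval, then floor(x) or ceil(x) also lies in the interval (the interval contains an integer), and both are proper prefixes of x's sign expansion, i.e. born earlier. So the game value is 6.
Game value = 6

6


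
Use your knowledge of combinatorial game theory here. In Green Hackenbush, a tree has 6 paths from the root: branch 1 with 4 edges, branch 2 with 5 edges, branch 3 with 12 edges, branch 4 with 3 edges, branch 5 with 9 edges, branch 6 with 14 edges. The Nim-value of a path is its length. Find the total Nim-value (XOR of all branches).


The tree has 6 branches from the ground vertex.
In Green Hackenbush, the Nim-value of a simple path of length k is k.
Branch 1: length 4, Nim-value = 4
Branch 2: length 5, Nim-value = 5
Branch 3: length 12, Nim-value = 12
Branch 4: length 3, Nim-value = 3
Branch 5: length 9, Nim-value = 9
Branch 6: length 14, Nim-value = 14
Total Nim-value = XOR of all branch values:
0 XOR 4 = 4
4 XOR 5 = 1
1 XOR 12 = 13
13 XOR 3 = 14
14 XOR 9 = 7
7 XOR 14 = 9
Nim-value of the tree = 9

9


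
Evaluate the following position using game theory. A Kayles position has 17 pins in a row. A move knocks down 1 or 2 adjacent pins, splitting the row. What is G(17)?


Kayles: a move removes 1 or 2 adjacent pins from a contiguous row.
Removing pins from a row of k leaves two independent rows (a, b) with a + b = k - 1 (one pin) or a + b = k - 2 (two pins); an end removal gives a = 0.
By Sprague-Grundy, G(k) = mex{ G(a) XOR G(b) } over all these splits. G(0) = 0.
G(1): splits (0,0):0^0=0 -> mex({0}) = 1
G(2): splits (0,1):0^1=1 (0,0):0^0=0 -> mex({0, 1}) = 2
G(3): splits (0,2):0^2=2 (1,1):1^1=0 (0,1):0^1=1 -> mex({0, 1, 2}) = 3
G(4): splits (0,3):0^3=3 (1,2):1^2=3 (0,2):0^2=2 (1,1):1^1=0 -> mex({0, 2, 3}) = 1
G(5): splits (0,4):0^1=1 (1,3):1^3=2 (2,2):2^2=0 (0,3):0^3=3 (1,2):1^2=3 -> mex({0, 1, 2, 3}) = 4
G(6) = mex({0, 1, 2, 4}) = 3
G(7) = mex({0, 1, 3, 4, 5}) = 2
G(8) = mex({0, 2, 3, 5, 6}) = 1
G(9) = mex({0, 1, 2, 3, 6, 7}) = 4
G(10) = mex({0, 1, 3, 4, 5, 7}) = 2
G(11) = mex({0, 1, 2, 3, 4, 5}) = 6
G(12) = mex({0, 1, 2, 3, 5, 6, 7}) = 4
G(13) = mex({0, 2, 3, 4, 6, 7}) = 1
G(14) = mex({0, 1, 4, 5, 6, 7}) = 2
G(15) = mex({0, 1, 2, 3, 4, 5, 6}) = 7
G(16) = mex({0, 2, 3, 5, 6, 7}) = 1
G(17) = mex({0, 1, 2, 3, 5, 6, 7}) = 4
Therefore G(17) = 4.

4


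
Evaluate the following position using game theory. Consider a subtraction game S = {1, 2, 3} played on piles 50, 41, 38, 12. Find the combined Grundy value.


Subtraction set: {1, 2, 3}
For this subtraction set, G(n) = n mod 4 (period = max + 1 = 4).
Pile 1 (size 50): G(50) = 50 mod 4 = 2
Pile 2 (size 41): G(41) = 41 mod 4 = 1
Pile 3 (size 38): G(38) = 38 mod 4 = 2
Pile 4 (size 12): G(12) = 12 mod 4 = 0
Total Grundy value = XOR of all: 2 XOR 1 XOR 2 XOR 0 = 1

1


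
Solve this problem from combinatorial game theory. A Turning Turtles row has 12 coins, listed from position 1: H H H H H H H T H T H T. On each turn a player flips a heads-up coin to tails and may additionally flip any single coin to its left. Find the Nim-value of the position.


Coins: H H H H H H H T H T H T
Key fact: a single head at position k behaves exactly like a Nim heap of size k (turning it to T and optionally flipping a coin at j < k corresponds to moving the heap from k to j, or to 0), and heads combine as a disjunctive sum (two heads at the same place would cancel, matching j XOR j = 0). So the Nim-value is the XOR of the 1-indexed positions of the heads.
Face-up positions (1-indexed): [1, 2, 3, 4, 5, 6, 7, 9, 11]
XOR 0 with 1: 0 XOR 1 = 1
XOR 1 with 2: 1 XOR 2 = 3
XOR 3 with 3: 3 XOR 3 = 0
XOR 0 with 4: 0 XOR 4 = 4
XOR 4 with 5: 4 XOR 5 = 1
XOR 1 with 6: 1 XOR 6 = 7
XOR 7 with 7: 7 XOR 7 = 0
XOR 0 with 9: 0 XOR 9 = 9
XOR 9 with 11: 9 XOR 11 = 2
Nim-value = 2

2


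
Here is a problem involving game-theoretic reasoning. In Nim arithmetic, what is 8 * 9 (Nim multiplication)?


Nim multiplication is bilinear over XOR: (u XOR v) * w = (u*w) XOR (v*w).
So we split each operand into its bit components and XOR the pairwise Nim products.
8 = 8 (as XOR of powers of 2).
9 = 1 + 8 (as XOR of powers of 2).
Using the standard Nim-product table on single bits:
  2*2 = 3,   2*4 = 8,   2*8 = 12,
  4*4 = 6,   4*8 = 11,  8*8 = 13,
and  1*x = x (identity), k*l = l*k (commutative).
Pairwise Nim products:
  8 * 1 = 8
  8 * 8 = 13
XOR them: 8 XOR 13 = 5.
Result: 8 * 9 = 5 (in Nim).

5


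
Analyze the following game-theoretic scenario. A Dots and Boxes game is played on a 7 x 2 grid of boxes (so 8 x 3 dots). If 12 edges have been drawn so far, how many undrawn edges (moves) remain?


Grid: 7 x 2 boxes, i.e. 8 rows and 3 columns of dots.
Horizontal edges: (rows + 1) * cols = 8 * 2 = 16
Vertical edges: rows * (cols + 1) = 7 * 3 = 21
Total edges: 16 + 21 = 37
Edges drawn: 12
Remaining: 37 - 12 = 25

25


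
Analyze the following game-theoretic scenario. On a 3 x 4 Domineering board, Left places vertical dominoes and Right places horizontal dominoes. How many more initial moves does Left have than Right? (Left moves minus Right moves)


Board is 3 x 4 (rows x cols).
Left (vertical) placements: (rows-1) * cols = 2 * 4 = 8
Right (horizontal) placements: rows * (cols-1) = 3 * 3 = 9
Advantage = Left - Right = 8 - 9 = -1

-1


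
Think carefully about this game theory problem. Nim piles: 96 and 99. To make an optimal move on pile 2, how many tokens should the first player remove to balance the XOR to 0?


Piles: 96 and 99
Current XOR: 96 XOR 99 = 3 (non-zero, so this is an N-position).
To make the XOR zero, we need to find a move that balances the piles.
For pile 2 (size 99): target = 99 XOR 3 = 96
We reduce pile 2 from 99 to 96.
Tokens removed: 99 - 96 = 3
Verification: 96 XOR 96 = 0

3


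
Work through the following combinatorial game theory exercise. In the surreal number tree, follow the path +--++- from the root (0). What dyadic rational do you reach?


Sign expansion: +--++-
Rule: track bounds (lo, hi), initially (-inf, +inf). On '+', the current value becomes lo and we move to the simplest number in (value, hi): value + 1 if hi = +inf, otherwise the midpoint (value + hi)/2. On '-', the current value becomes hi and we move to value - 1 if lo = -inf, otherwise the midpoint (lo + value)/2.
Start at 0.
Step 1: sign = +, move right. Bounds: (0, +inf). Value = 1
Step 2: sign = -, move left. Bounds: (0, 1). Value = 1/2
Step 3: sign = -, move left. Bounds: (0, 1/2). Value = 1/4
Step 4: sign = +, move right. Bounds: (1/4, 1/2). Value = 3/8
Step 5: sign = +, move right. Bounds: (3/8, 1/2). Value = 7/16
Step 6: sign = -, move left. Bounds: (3/8, 7/16). Value = 13/32
The surreal number with sign expansion +--++- is 13/32.

13/32


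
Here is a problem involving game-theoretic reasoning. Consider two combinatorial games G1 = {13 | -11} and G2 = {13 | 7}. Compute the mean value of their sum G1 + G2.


G1 = {13 | -11}, G2 = {13 | 7}
Each is a switch {a | b} with numbers a > b; its mean value is (a + b)/2, and mean value is additive over game sums: m(G1 + G2) = m(G1) + m(G2).
Mean of G1 = (13 + (-11))/2 = 2/2 = 1
Mean of G2 = (13 + (7))/2 = 20/2 = 10
Mean of G1 + G2 = 1 + 10 = 11

11


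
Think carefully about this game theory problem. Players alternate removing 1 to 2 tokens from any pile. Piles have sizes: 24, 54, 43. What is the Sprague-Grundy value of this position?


Subtraction set: {1, 2}
For this subtraction set, G(n) = n mod 3 (period = max + 1 = 3).
Pile 1 (size 24): G(24) = 24 mod 3 = 0
Pile 2 (size 54): G(54) = 54 mod 3 = 0
Pile 3 (size 43): G(43) = 43 mod 3 = 1
Total Grundy value = XOR of all: 0 XOR 0 XOR 1 = 1

1


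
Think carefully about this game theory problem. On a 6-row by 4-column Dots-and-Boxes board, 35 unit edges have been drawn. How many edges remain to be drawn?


Grid: 6 x 4 boxes, i.e. 7 rows and 5 columns of dots.
Horizontal edges: (rows + 1) * cols = 7 * 4 = 28
Vertical edges: rows * (cols + 1) = 6 * 5 = 30
Total edges: 28 + 30 = 58
Edges drawn: 35
Remaining: 58 - 35 = 23

23


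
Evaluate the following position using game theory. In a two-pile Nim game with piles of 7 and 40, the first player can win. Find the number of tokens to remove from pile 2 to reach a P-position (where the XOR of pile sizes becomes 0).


Piles: 7 and 40
Current XOR: 7 XOR 40 = 47 (non-zero, so this is an N-position).
To make the XOR zero, we need to find a move that balances the piles.
For pile 2 (size 40): target = 40 XOR 47 = 7
We reduce pile 2 from 40 to 7.
Tokens removed: 40 - 7 = 33
Verification: 7 XOR 7 = 0

33


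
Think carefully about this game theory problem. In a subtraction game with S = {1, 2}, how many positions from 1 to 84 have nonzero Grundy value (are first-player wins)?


Subtraction set S = {1, 2}, so G(n) = n mod 3.
G(n) = 0 when n is a multiple of 3.
Multiples of 3 in [1, 84]: 28
N-positions (nonzero Grundy) = 84 - 28 = 56

56


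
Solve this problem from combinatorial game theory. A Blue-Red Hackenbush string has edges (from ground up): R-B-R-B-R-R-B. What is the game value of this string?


Edges (from ground): R-B-R-B-R-R-B
By Berlekamp's sign-expansion rule, a Blue-Red Hackenbush stalk has the value of the surreal number whose sign sequence is the edge sequence with B -> + and R -> -.
Sign sequence: -+-+--+
Trace the sign expansion in the surreal number tree, starting from 0:
Edge 1: R (sign -) -> bounds (-inf, 0), value = -1
Edge 2: B (sign +) -> bounds (-1, 0), value = -1/2
Edge 3: R (sign -) -> bounds (-1, -1/2), value = -3/4
Edge 4: B (sign +) -> bounds (-3/4, -1/2), value = -5/8
Edge 5: R (sign -) -> bounds (-3/4, -5/8), value = -11/16
Edge 6: R (sign -) -> bounds (-3/4, -11/16), value = -23/32
Edge 7: B (sign +) -> bounds (-23/32, -11/16), value = -45/64
Game value = -45/64

-45/64


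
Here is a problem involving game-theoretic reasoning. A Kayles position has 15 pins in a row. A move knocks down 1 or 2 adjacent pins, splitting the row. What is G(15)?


Kayles: a move removes 1 or 2 adjacent pins from a contiguous row.
Removing pins from a row of k leaves two independent rows (a, b) with a + b = k - 1 (one pin) or a + b = k - 2 (two pins); an end removal gives a = 0.
By Sprague-Grundy, G(k) = mex{ G(a) XOR G(b) } over all these splits. G(0) = 0.
G(1): splits (0,0):0^0=0 -> mex({0}) = 1
G(2): splits (0,1):0^1=1 (0,0):0^0=0 -> mex({0, 1}) = 2
G(3): splits (0,2):0^2=2 (1,1):1^1=0 (0,1):0^1=1 -> mex({0, 1, 2}) = 3
G(4): splits (0,3):0^3=3 (1,2):1^2=3 (0,2):0^2=2 (1,1):1^1=0 -> mex({0, 2, 3}) = 1
G(5): splits (0,4):0^1=1 (1,3):1^3=2 (2,2):2^2=0 (0,3):0^3=3 (1,2):1^2=3 -> mex({0, 1, 2, 3}) = 4
G(6) = mex({0, 1, 2, 4}) = 3
G(7) = mex({0, 1, 3, 4, 5}) = 2
G(8) = mex({0, 2, 3, 5, 6}) = 1
G(9) = mex({0, 1, 2, 3, 6, 7}) = 4
G(10) = mex({0, 1, 3, 4, 5, 7}) = 2
G(11) = mex({0, 1, 2, 3, 4, 5}) = 6
G(12) = mex({0, 1, 2, 3, 5, 6, 7}) = 4
G(13) = mex({0, 2, 3, 4, 6, 7}) = 1
G(14) = mex({0, 1, 4, 5, 6, 7}) = 2
G(15) = mex({0, 1, 2, 3, 4, 5, 6}) = 7
Therefore G(15) = 7.

7


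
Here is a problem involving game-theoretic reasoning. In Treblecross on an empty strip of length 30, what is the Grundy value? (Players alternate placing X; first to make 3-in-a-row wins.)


Treblecross: place X on empty cells; 3-in-a-row wins.
Playing within two cells of an existing X lets the opponent win at once, so sensible play treats the cells i-2..i+2 around each X as dead. The player left with no safe cell loses, so this is a normal-play take-away game on strips of safe cells.
Placing X at cell i (0-indexed) of a strip of k safe cells leaves independent strips of sizes max(0, i-2) and max(0, k-i-3). Hence G(k) = mex{ G(max(0,i-2)) XOR G(max(0,k-i-3)) : 0 <= i < k }, with G(0) = 0.
G(1): splits (0,0):0^0=0 -> mex({0}) = 1
G(2): splits (0,0):0^0=0 -> mex({0}) = 1
G(3): splits (0,0):0^0=0 -> mex({0}) = 1
G(4): splits (0,1):0^1=1 (0,0):0^0=0 -> mex({0, 1}) = 2
G(5): splits (0,2):0^1=1 (0,1):0^1=1 (0,0):0^0=0 -> mex({0, 1}) = 2
G(6) = mex({1}) = 0
G(7) = mex({0, 1, 2}) = 3
G(8) = mex({0, 1, 2}) = 3
G(9) = mex({0, 2}) = 1
G(10) = mex({0, 2, 3}) = 1
G(11) = mex({0, 3}) = 1
G(12) = mex({1, 3}) = 0
G(13) = mex({0, 1, 2, 3}) = 4
G(14) = mex({0, 1, 2}) = 3
G(15) = mex({0, 1, 2}) = 3
G(16) = mex({0, 1, 2, 4}) = 3
G(17) = mex({0, 1, 3, 4}) = 2
G(18) = mex({0, 1, 3, 4}) = 2
G(19) = mex({0, 1, 3, 5}) = 2
G(20) = mex({0, 1, 2, 3, 5}) = 4
G(21) = mex({0, 1, 2, 3, 5}) = 4
G(22) = mex({1, 2, 6}) = 0
G(23) = mex({0, 1, 2, 3, 4, 6}) = 5
G(24) = mex({0, 1, 2, 3, 4}) = 5
G(25) = mex({0, 1, 3, 4, 7}) = 2
G(26) = mex({0, 1, 3, 4, 5, 7}) = 2
G(27) = mex({0, 1, 3, 5}) = 2
G(28) = mex({0, 1, 2, 5}) = 3
G(29) = mex({0, 1, 2, 4, 5, 6}) = 3
G(30) = mex({1, 2, 4, 6}) = 0
Therefore G(30) = 0.

0


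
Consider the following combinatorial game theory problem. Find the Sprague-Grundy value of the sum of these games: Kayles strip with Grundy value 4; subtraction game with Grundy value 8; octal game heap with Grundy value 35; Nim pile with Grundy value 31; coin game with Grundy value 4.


By the Sprague-Grundy theorem, the Grundy value of a sum of games is the XOR of individual Grundy values.
Kayles strip: Grundy value = 4. Running XOR: 0 XOR 4 = 4
subtraction game: Grundy value = 8. Running XOR: 4 XOR 8 = 12
octal game heap: Grundy value = 35. Running XOR: 12 XOR 35 = 47
Nim pile: Grundy value = 31. Running XOR: 47 XOR 31 = 48
coin game: Grundy value = 4. Running XOR: 48 XOR 4 = 52
The combined Grundy value is 52.

52


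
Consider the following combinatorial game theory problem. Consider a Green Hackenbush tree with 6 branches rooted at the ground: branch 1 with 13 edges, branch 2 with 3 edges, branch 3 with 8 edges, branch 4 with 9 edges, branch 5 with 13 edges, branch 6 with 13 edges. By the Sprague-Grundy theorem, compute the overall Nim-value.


The tree has 6 branches from the ground vertex.
In Green Hackenbush, the Nim-value of a simple path of length k is k.
Branch 1: length 13, Nim-value = 13
Branch 2: length 3, Nim-value = 3
Branch 3: length 8, Nim-value = 8
Branch 4: length 9, Nim-value = 9
Branch 5: length 13, Nim-value = 13
Branch 6: length 13, Nim-value = 13
Total Nim-value = XOR of all branch values:
0 XOR 13 = 13
13 XOR 3 = 14
14 XOR 8 = 6
6 XOR 9 = 15
15 XOR 13 = 2
2 XOR 13 = 15
Nim-value of the tree = 15

15


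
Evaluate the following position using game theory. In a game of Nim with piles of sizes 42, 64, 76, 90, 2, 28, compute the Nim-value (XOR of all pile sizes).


We need the XOR (exclusive or) of all pile sizes.
After XOR-ing pile 1 (size 42): 0 XOR 42 = 42
After XOR-ing pile 2 (size 64): 42 XOR 64 = 106
After XOR-ing pile 3 (size 76): 106 XOR 76 = 38
After XOR-ing pile 4 (size 90): 38 XOR 90 = 124
After XOR-ing pile 5 (size 2): 124 XOR 2 = 126
After XOR-ing pile 6 (size 28): 126 XOR 28 = 98
The Nim-value of this position is 98.

98


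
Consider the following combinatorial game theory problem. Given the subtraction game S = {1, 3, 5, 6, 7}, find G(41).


The subtraction set is S = {1, 3, 5, 6, 7}.
G(k) = mex{ G(k - s) : s in S, s <= k }. We compute iteratively: G(0) = 0.
G(1) = mex({0}) = 1
G(2) = mex({1}) = 0
G(3) = mex({0}) = 1
G(4) = mex({1}) = 0
G(5) = mex({0}) = 1
G(6) = mex({0, 1}) = 2
G(7) = mex({0, 1, 2}) = 3
G(8) = mex({0, 1, 3}) = 2
G(9) = mex({0, 1, 2}) = 3
G(10) = mex({0, 1, 3}) = 2
G(11) = mex({0, 1, 2}) = 3
G(12) = mex({1, 2, 3}) = 0
G(13) = mex({0, 2, 3}) = 1
G(14) = mex({1, 2, 3}) = 0
G(15) = mex({0, 2, 3}) = 1
G(16) = mex({1, 2, 3}) = 0
G(17) = mex({0, 2, 3}) = 1
G(18) = mex({0, 1, 3}) = 2
Observe that G(12)..G(18) = 0, 1, 0, 1, 0, 1, 2 repeats G(0)..G(6) = 0, 1, 0, 1, 0, 1, 2.
For k >= max(S) = 7, G(k) is determined by the previous 7 values G(k-7)..G(k-1); a window of 7 consecutive values has recurred shifted by 12, so by induction G(k + 12) = G(k) for all k >= 0: the sequence is periodic from the start with period 12.
One period: G(0..11) = 0, 1, 0, 1, 0, 1, 2, 3, 2, 3, 2, 3.
41 mod 12 = 5, so G(41) = G(5) = 1.

1


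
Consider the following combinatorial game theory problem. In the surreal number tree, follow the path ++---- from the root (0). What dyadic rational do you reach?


Sign expansion: ++----
Rule: track bounds (lo, hi), initially (-inf, +inf). On '+', the current value becomes lo and we move to the simplest number in (value, hi): value + 1 if hi = +inf, otherwise the midpoint (value + hi)/2. On '-', the current value becomes hi and we move to value - 1 if lo = -inf, otherwise the midpoint (lo + value)/2.
Start at 0.
Step 1: sign = +, move right. Bounds: (0, +inf). Value = 1
Step 2: sign = +, move right. Bounds: (1, +inf). Value = 2
Step 3: sign = -, move left. Bounds: (1, 2). Value = 3/2
Step 4: sign = -, move left. Bounds: (1, 3/2). Value = 5/4
Step 5: sign = -, move left. Bounds: (1, 5/4). Value = 9/8
Step 6: sign = -, move left. Bounds: (1, 9/8). Value = 17/16
The surreal number with sign expansion ++---- is 17/16.

17/16


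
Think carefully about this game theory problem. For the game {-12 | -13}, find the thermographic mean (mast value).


Game = {-12 | -13}, a switch {a | b} with numbers a > b.
Its thermograph has left wall a - t and right wall b + t, which meet at t = (a - b)/2, where both equal (a + b)/2. So the mast (mean value) is at (a + b)/2.
Mean = (-12 + (-13))/2 = -25/2 = -25/2

-25/2


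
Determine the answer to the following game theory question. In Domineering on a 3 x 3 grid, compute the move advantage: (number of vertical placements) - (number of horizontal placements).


Board is 3 x 3 (rows x cols).
Left (vertical) placements: (rows-1) * cols = 2 * 3 = 6
Right (horizontal) placements: rows * (cols-1) = 3 * 2 = 6
Advantage = Left - Right = 6 - 6 = 0

0


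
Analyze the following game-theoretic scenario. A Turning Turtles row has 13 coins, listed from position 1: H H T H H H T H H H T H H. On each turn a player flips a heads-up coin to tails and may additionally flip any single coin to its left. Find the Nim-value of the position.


Coins: H H T H H H T H H H T H H
Key fact: a single head at position k behaves exactly like a Nim heap of size k (turning it to T and optionally flipping a coin at j < k corresponds to moving the heap from k to j, or to 0), and heads combine as a disjunctive sum (two heads at the same place would cancel, matching j XOR j = 0). So the Nim-value is the XOR of the 1-indexed positions of the heads.
Face-up positions (1-indexed): [1, 2, 4, 5, 6, 8, 9, 10, 12, 13]
XOR 0 with 1: 0 XOR 1 = 1
XOR 1 with 2: 1 XOR 2 = 3
XOR 3 with 4: 3 XOR 4 = 7
XOR 7 with 5: 7 XOR 5 = 2
XOR 2 with 6: 2 XOR 6 = 4
XOR 4 with 8: 4 XOR 8 = 12
XOR 12 with 9: 12 XOR 9 = 5
XOR 5 with 10: 5 XOR 10 = 15
XOR 15 with 12: 15 XOR 12 = 3
XOR 3 with 13: 3 XOR 13 = 14
Nim-value = 14

14


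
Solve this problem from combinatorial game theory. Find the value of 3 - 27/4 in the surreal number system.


x = 3, y = 27/4
Converting to common denominator: 4
x = 12/4, y = 27/4
x - y = 3 - 27/4 = -15/4

-15/4


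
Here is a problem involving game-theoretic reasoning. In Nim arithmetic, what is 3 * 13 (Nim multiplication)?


Nim multiplication is bilinear over XOR: (u XOR v) * w = (u*w) XOR (v*w).
So we split each operand into its bit components and XOR the pairwise Nim products.
3 = 1 + 2 (as XOR of powers of 2).
13 = 1 + 4 + 8 (as XOR of powers of 2).
Using the standard Nim-product table on single bits:
  2*2 = 3,   2*4 = 8,   2*8 = 12,
  4*4 = 6,   4*8 = 11,  8*8 = 13,
and  1*x = x (identity), k*l = l*k (commutative).
Pairwise Nim products:
  1 * 1 = 1
  1 * 4 = 4
  1 * 8 = 8
  2 * 1 = 2
  2 * 4 = 8
  2 * 8 = 12
XOR them: 1 XOR 4 XOR 8 XOR 2 XOR 8 XOR 12 = 11.
Result: 3 * 13 = 11 (in Nim).

11


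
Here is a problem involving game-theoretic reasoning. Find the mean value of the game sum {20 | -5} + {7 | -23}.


G1 = {20 | -5}, G2 = {7 | -23}
Each is a switch {a | b} with numbers a > b; its mean value is (a + b)/2, and mean value is additive over game sums: m(G1 + G2) = m(G1) + m(G2).
Mean of G1 = (20 + (-5))/2 = 15/2 = 15/2
Mean of G2 = (7 + (-23))/2 = -16/2 = -8
Mean of G1 + G2 = 15/2 + -8 = -1/2

-1/2


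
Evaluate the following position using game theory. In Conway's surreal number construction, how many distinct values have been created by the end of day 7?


Day 0: {|} = 0 is born. Count = 1.
Day n: the number of surreal numbers born by day n is 2^(n+1) - 1.
By day 0: 2^1 - 1 = 1
By day 1: 2^2 - 1 = 3
By day 2: 2^3 - 1 = 7
By day 3: 2^4 - 1 = 15
By day 4: 2^5 - 1 = 31
By day 5: 2^6 - 1 = 63
By day 6: 2^7 - 1 = 127
By day 7: 2^8 - 1 = 255
By day 7: 255 surreal numbers.

255


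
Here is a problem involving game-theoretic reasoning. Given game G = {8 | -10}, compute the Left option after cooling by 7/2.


Original game: {8 | -10} (a switch {a | b} with a > b).
Cooling by t (for t below the temperature (a - b)/2 = 9) taxes each move by t: {a | b} cooled by t is {a - t | b + t}.
Cooling amount: t = 7/2
Cooled Left option: 8 - 7/2 = 9/2
Cooled Right option: -10 + 7/2 = -13/2
Cooled game: {9/2 | -13/2}
Left option = 9/2

9/2


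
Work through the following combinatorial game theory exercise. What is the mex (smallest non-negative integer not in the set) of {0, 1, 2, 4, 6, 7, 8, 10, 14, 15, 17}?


Set = {0, 1, 2, 4, 6, 7, 8, 10, 14, 15, 17}
0 is in the set.
1 is in the set.
2 is in the set.
3 is NOT in the set. This is the mex.
mex = 3

3


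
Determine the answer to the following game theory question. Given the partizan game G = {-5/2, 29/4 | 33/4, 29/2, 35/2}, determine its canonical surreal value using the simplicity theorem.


Left options: {-5/2, 29/4}, max = 29/4
Right options: {33/4, 29/2, 35/2}, min = 33/4
All options are numbers and max(Left) < min(Right), so by the simplicity theorem the value is the simplest (earliest-born) number strictly between 29/4 and 33/4.
The only integer strictly between 29/4 and 33/4 is 8.
No non-integer in the interval can be simpler: if x is a non-integer in the interval, then floor(x) or ceil(x) also lies in the interval (the interval contains an integer), and both are proper prefixes of x's sign expansion, i.e. born earlier. So the game value is 8.
Game value = 8

8


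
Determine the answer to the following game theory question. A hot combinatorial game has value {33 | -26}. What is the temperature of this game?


The game is {33 | -26}, a switch {a | b} with numbers a > b.
Cooling {a | b} by t gives {a - t | b + t}, which stops being hot when a - t = b + t, i.e. at t = (a - b)/2. So the temperature of a switch is (a - b)/2.
Temperature = (Left option - Right option) / 2
= (33 - (-26)) / 2
= 59 / 2
= 59/2

59/2


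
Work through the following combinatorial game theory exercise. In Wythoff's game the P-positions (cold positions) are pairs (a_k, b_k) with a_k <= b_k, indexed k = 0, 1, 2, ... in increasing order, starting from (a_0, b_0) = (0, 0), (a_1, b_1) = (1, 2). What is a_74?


By Wythoff's theorem, a_k = floor(k * phi) and b_k = floor(k * phi^2) = a_k + k, where phi = (1 + sqrt(5))/2 is the golden ratio.
phi = (1 + sqrt(5))/2 = 1.618034
k = 74
k * phi = 74 * 1.618034 = 119.734515
a_74 = floor(k * phi) = 119

119


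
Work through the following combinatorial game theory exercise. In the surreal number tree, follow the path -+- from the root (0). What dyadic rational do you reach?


Sign expansion: -+-
Rule: track bounds (lo, hi), initially (-inf, +inf). On '+', the current value becomes lo and we move to the simplest number in (value, hi): value + 1 if hi = +inf, otherwise the midpoint (value + hi)/2. On '-', the current value becomes hi and we move to value - 1 if lo = -inf, otherwise the midpoint (lo + value)/2.
Start at 0.
Step 1: sign = -, move left. Bounds: (-inf, 0). Value = -1
Step 2: sign = +, move right. Bounds: (-1, 0). Value = -1/2
Step 3: sign = -, move left. Bounds: (-1, -1/2). Value = -3/4
The surreal number with sign expansion -+- is -3/4.

-3/4


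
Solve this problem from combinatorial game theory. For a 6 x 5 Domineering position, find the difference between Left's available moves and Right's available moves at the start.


Board is 6 x 5 (rows x cols).
Left (vertical) placements: (rows-1) * cols = 5 * 5 = 25
Right (horizontal) placements: rows * (cols-1) = 6 * 4 = 24
Advantage = Left - Right = 25 - 24 = 1

1


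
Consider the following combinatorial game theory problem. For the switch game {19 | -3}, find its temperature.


The game is {19 | -3}, a switch {a | b} with numbers a > b.
Cooling {a | b} by t gives {a - t | b + t}, which stops being hot when a - t = b + t, i.e. at t = (a - b)/2. So the temperature of a switch is (a - b)/2.
Temperature = (Left option - Right option) / 2
= (19 - (-3)) / 2
= 22 / 2
= 11

11


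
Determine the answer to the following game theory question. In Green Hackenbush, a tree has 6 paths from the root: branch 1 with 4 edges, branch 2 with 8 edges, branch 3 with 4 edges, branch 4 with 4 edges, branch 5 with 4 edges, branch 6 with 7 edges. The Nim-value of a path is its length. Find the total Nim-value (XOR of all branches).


The tree has 6 branches from the ground vertex.
In Green Hackenbush, the Nim-value of a simple path of length k is k.
Branch 1: length 4, Nim-value = 4
Branch 2: length 8, Nim-value = 8
Branch 3: length 4, Nim-value = 4
Branch 4: length 4, Nim-value = 4
Branch 5: length 4, Nim-value = 4
Branch 6: length 7, Nim-value = 7
Total Nim-value = XOR of all branch values:
0 XOR 4 = 4
4 XOR 8 = 12
12 XOR 4 = 8
8 XOR 4 = 12
12 XOR 4 = 8
8 XOR 7 = 15
Nim-value of the tree = 15

15


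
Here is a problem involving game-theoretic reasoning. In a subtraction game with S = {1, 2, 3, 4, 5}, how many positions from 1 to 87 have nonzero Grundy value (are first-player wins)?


Subtraction set S = {1, 2, 3, 4, 5}, so G(n) = n mod 6.
G(n) = 0 when n is a multiple of 6.
Multiples of 6 in [1, 87]: 14
N-positions (nonzero Grundy) = 87 - 14 = 73

73


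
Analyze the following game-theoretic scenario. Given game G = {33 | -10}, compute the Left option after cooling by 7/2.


Original game: {33 | -10} (a switch {a | b} with a > b).
Cooling by t (for t below the temperature (a - b)/2 = 43/2) taxes each move by t: {a | b} cooled by t is {a - t | b + t}.
Cooling amount: t = 7/2
Cooled Left option: 33 - 7/2 = 59/2
Cooled Right option: -10 + 7/2 = -13/2
Cooled game: {59/2 | -13/2}
Left option = 59/2

59/2


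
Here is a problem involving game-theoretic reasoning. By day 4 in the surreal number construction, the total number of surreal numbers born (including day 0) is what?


Day 0: {|} = 0 is born. Count = 1.
Day n: the number of surreal numbers born by day n is 2^(n+1) - 1.
By day 0: 2^1 - 1 = 1
By day 1: 2^2 - 1 = 3
By day 2: 2^3 - 1 = 7
By day 3: 2^4 - 1 = 15
By day 4: 2^5 - 1 = 31
By day 4: 31 surreal numbers.

31


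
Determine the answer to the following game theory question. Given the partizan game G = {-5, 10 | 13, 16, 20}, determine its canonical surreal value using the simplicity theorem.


Left options: {-5, 10}, max = 10
Right options: {13, 16, 20}, min = 13
All options are numbers and max(Left) < min(Right), so by the simplicity theorem the value is the simplest (earliest-born) number strictly between 10 and 13.
Integers 11 through 12 all lie strictly between 10 and 13.
Among integers, the simplest (lowest birthday = smallest |n|; 0 is born on day 0, +-n on day n) is 11.
No non-integer in the interval can be simpler: if x is a non-integer in the interval, then floor(x) or ceil(x) also lies in the interval (the interval contains an integer), and both are proper prefixes of x's sign expansion, i.e. born earlier. So the game value is 11.
Game value = 11

11


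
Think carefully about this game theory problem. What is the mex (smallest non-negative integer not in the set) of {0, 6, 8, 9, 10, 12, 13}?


Set = {0, 6, 8, 9, 10, 12, 13}
0 is in the set.
1 is NOT in the set. This is the mex.
mex = 1

1


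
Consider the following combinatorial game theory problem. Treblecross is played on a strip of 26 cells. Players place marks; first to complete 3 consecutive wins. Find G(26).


Treblecross: place X on empty cells; 3-in-a-row wins.
Playing within two cells of an existing X lets the opponent win at once, so sensible play treats the cells i-2..i+2 around each X as dead. The player left with no safe cell loses, so this is a normal-play take-away game on strips of safe cells.
Placing X at cell i (0-indexed) of a strip of k safe cells leaves independent strips of sizes max(0, i-2) and max(0, k-i-3). Hence G(k) = mex{ G(max(0,i-2)) XOR G(max(0,k-i-3)) : 0 <= i < k }, with G(0) = 0.
G(1): splits (0,0):0^0=0 -> mex({0}) = 1
G(2): splits (0,0):0^0=0 -> mex({0}) = 1
G(3): splits (0,0):0^0=0 -> mex({0}) = 1
G(4): splits (0,1):0^1=1 (0,0):0^0=0 -> mex({0, 1}) = 2
G(5): splits (0,2):0^1=1 (0,1):0^1=1 (0,0):0^0=0 -> mex({0, 1}) = 2
G(6) = mex({1}) = 0
G(7) = mex({0, 1, 2}) = 3
G(8) = mex({0, 1, 2}) = 3
G(9) = mex({0, 2}) = 1
G(10) = mex({0, 2, 3}) = 1
G(11) = mex({0, 3}) = 1
G(12) = mex({1, 3}) = 0
G(13) = mex({0, 1, 2, 3}) = 4
G(14) = mex({0, 1, 2}) = 3
G(15) = mex({0, 1, 2}) = 3
G(16) = mex({0, 1, 2, 4}) = 3
G(17) = mex({0, 1, 3, 4}) = 2
G(18) = mex({0, 1, 3, 4}) = 2
G(19) = mex({0, 1, 3, 5}) = 2
G(20) = mex({0, 1, 2, 3, 5}) = 4
G(21) = mex({0, 1, 2, 3, 5}) = 4
G(22) = mex({1, 2, 6}) = 0
G(23) = mex({0, 1, 2, 3, 4, 6}) = 5
G(24) = mex({0, 1, 2, 3, 4}) = 5
G(25) = mex({0, 1, 3, 4, 7}) = 2
G(26) = mex({0, 1, 3, 4, 5, 7}) = 2
Therefore G(26) = 2.

2


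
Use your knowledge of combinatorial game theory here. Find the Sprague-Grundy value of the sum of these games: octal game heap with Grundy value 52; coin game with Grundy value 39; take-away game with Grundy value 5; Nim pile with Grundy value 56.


By the Sprague-Grundy theorem, the Grundy value of a sum of games is the XOR of individual Grundy values.
octal game heap: Grundy value = 52. Running XOR: 0 XOR 52 = 52
coin game: Grundy value = 39. Running XOR: 52 XOR 39 = 19
take-away game: Grundy value = 5. Running XOR: 19 XOR 5 = 22
Nim pile: Grundy value = 56. Running XOR: 22 XOR 56 = 46
The combined Grundy value is 46.

46


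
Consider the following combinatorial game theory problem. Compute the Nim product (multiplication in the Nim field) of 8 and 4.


Nim multiplication is bilinear over XOR: (u XOR v) * w = (u*w) XOR (v*w).
So we split each operand into its bit components and XOR the pairwise Nim products.
8 = 8 (as XOR of powers of 2).
4 = 4 (as XOR of powers of 2).
Using the standard Nim-product table on single bits:
  2*2 = 3,   2*4 = 8,   2*8 = 12,
  4*4 = 6,   4*8 = 11,  8*8 = 13,
and  1*x = x (identity), k*l = l*k (commutative).
Pairwise Nim products:
  8 * 4 = 11
XOR them: 11 = 11.
Result: 8 * 4 = 11 (in Nim).

11


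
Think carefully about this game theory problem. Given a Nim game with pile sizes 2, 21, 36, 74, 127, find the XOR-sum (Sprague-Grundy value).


We need the XOR (exclusive or) of all pile sizes.
After XOR-ing pile 1 (size 2): 0 XOR 2 = 2
After XOR-ing pile 2 (size 21): 2 XOR 21 = 23
After XOR-ing pile 3 (size 36): 23 XOR 36 = 51
After XOR-ing pile 4 (size 74): 51 XOR 74 = 121
After XOR-ing pile 5 (size 127): 121 XOR 127 = 6
The Nim-value of this position is 6.

6


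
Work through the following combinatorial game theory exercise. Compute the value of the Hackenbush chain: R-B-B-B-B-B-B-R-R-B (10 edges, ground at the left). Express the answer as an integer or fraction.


Edges (from ground): R-B-B-B-B-B-B-R-R-B
By Berlekamp's sign-expansion rule, a Blue-Red Hackenbush stalk has the value of the surreal number whose sign sequence is the edge sequence with B -> + and R -> -.
Sign sequence: -++++++--+
Trace the sign expansion in the surreal number tree, starting from 0:
Edge 1: R (sign -) -> bounds (-inf, 0), value = -1
Edge 2: B (sign +) -> bounds (-1, 0), value = -1/2
Edge 3: B (sign +) -> bounds (-1/2, 0), value = -1/4
Edge 4: B (sign +) -> bounds (-1/4, 0), value = -1/8
Edge 5: B (sign +) -> bounds (-1/8, 0), value = -1/16
Edge 6: B (sign +) -> bounds (-1/16, 0), value = -1/32
Edge 7: B (sign +) -> bounds (-1/32, 0), value = -1/64
Edge 8: R (sign -) -> bounds (-1/32, -1/64), value = -3/128
Edge 9: R (sign -) -> bounds (-1/32, -3/128), value = -7/256
Edge 10: B (sign +) -> bounds (-7/256, -3/128), value = -13/512
Game value = -13/512

-13/512


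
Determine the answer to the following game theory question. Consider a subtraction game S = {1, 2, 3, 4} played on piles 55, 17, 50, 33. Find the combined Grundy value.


Subtraction set: {1, 2, 3, 4}
For this subtraction set, G(n) = n mod 5 (period = max + 1 = 5).
Pile 1 (size 55): G(55) = 55 mod 5 = 0
Pile 2 (size 17): G(17) = 17 mod 5 = 2
Pile 3 (size 50): G(50) = 50 mod 5 = 0
Pile 4 (size 33): G(33) = 33 mod 5 = 3
Total Grundy value = XOR of all: 0 XOR 2 XOR 0 XOR 3 = 1

1


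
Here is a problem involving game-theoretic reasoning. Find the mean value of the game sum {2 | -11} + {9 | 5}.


G1 = {2 | -11}, G2 = {9 | 5}
Each is a switch {a | b} with numbers a > b; its mean value is (a + b)/2, and mean value is additive over game sums: m(G1 + G2) = m(G1) + m(G2).
Mean of G1 = (2 + (-11))/2 = -9/2 = -9/2
Mean of G2 = (9 + (5))/2 = 14/2 = 7
Mean of G1 + G2 = -9/2 + 7 = 5/2

5/2


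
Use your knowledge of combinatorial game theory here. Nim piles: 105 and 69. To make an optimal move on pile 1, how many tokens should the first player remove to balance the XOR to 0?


Piles: 105 and 69
Current XOR: 105 XOR 69 = 44 (non-zero, so this is an N-position).
To make the XOR zero, we need to find a move that balances the piles.
For pile 1 (size 105): target = 105 XOR 44 = 69
We reduce pile 1 from 105 to 69.
Tokens removed: 105 - 69 = 36
Verification: 69 XOR 69 = 0

36
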